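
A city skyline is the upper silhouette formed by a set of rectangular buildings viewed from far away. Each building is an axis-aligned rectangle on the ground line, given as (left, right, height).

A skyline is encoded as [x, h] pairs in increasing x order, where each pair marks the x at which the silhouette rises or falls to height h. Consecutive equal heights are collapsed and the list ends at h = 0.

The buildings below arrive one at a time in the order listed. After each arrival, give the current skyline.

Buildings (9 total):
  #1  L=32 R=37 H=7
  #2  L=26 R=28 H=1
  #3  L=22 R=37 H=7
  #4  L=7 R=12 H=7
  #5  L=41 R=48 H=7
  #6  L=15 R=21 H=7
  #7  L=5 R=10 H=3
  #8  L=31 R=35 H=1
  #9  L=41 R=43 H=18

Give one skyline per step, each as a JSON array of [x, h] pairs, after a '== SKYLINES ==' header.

== SKYLINES ==
[[32,7],[37,0]]
[[26,1],[28,0],[32,7],[37,0]]
[[22,7],[37,0]]
[[7,7],[12,0],[22,7],[37,0]]
[[7,7],[12,0],[22,7],[37,0],[41,7],[48,0]]
[[7,7],[12,0],[15,7],[21,0],[22,7],[37,0],[41,7],[48,0]]
[[5,3],[7,7],[12,0],[15,7],[21,0],[22,7],[37,0],[41,7],[48,0]]
[[5,3],[7,7],[12,0],[15,7],[21,0],[22,7],[37,0],[41,7],[48,0]]
[[5,3],[7,7],[12,0],[15,7],[21,0],[22,7],[37,0],[41,18],[43,7],[48,0]]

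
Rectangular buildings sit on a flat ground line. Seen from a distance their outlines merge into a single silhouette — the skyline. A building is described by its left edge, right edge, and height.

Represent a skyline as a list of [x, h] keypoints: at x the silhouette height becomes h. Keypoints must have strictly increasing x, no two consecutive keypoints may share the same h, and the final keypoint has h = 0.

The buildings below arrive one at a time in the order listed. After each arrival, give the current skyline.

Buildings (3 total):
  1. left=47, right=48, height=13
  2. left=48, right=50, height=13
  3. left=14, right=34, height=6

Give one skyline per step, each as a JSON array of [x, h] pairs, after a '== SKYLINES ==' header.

== SKYLINES ==
[[47,13],[48,0]]
[[47,13],[50,0]]
[[14,6],[34,0],[47,13],[50,0]]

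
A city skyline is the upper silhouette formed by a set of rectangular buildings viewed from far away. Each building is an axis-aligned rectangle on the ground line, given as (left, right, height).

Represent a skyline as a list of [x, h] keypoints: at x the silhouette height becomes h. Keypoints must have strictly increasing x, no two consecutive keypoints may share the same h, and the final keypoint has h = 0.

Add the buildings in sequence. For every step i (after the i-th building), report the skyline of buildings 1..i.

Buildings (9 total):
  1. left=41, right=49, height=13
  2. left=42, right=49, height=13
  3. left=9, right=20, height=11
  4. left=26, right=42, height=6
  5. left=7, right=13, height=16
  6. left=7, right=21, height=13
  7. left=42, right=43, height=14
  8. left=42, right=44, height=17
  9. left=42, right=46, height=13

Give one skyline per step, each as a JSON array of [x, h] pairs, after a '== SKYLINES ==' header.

== SKYLINES ==
[[41,13],[49,0]]
[[41,13],[49,0]]
[[9,11],[20,0],[41,13],[49,0]]
[[9,11],[20,0],[26,6],[41,13],[49,0]]
[[7,16],[13,11],[20,0],[26,6],[41,13],[49,0]]
[[7,16],[13,13],[21,0],[26,6],[41,13],[49,0]]
[[7,16],[13,13],[21,0],[26,6],[41,13],[42,14],[43,13],[49,0]]
[[7,16],[13,13],[21,0],[26,6],[41,13],[42,17],[44,13],[49,0]]
[[7,16],[13,13],[21,0],[26,6],[41,13],[42,17],[44,13],[49,0]]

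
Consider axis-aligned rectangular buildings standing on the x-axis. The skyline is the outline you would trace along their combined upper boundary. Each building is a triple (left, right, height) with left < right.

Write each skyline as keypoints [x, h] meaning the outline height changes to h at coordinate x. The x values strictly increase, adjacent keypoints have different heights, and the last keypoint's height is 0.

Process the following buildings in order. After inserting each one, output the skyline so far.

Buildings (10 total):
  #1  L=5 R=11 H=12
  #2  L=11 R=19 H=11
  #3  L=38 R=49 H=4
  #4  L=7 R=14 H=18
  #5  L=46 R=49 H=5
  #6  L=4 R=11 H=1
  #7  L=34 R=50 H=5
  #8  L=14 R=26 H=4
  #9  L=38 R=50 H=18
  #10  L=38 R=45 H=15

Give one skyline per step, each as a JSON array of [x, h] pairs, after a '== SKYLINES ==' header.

== SKYLINES ==
[[5,12],[11,0]]
[[5,12],[11,11],[19,0]]
[[5,12],[11,11],[19,0],[38,4],[49,0]]
[[5,12],[7,18],[14,11],[19,0],[38,4],[49,0]]
[[5,12],[7,18],[14,11],[19,0],[38,4],[46,5],[49,0]]
[[4,1],[5,12],[7,18],[14,11],[19,0],[38,4],[46,5],[49,0]]
[[4,1],[5,12],[7,18],[14,11],[19,0],[34,5],[50,0]]
[[4,1],[5,12],[7,18],[14,11],[19,4],[26,0],[34,5],[50,0]]
[[4,1],[5,12],[7,18],[14,11],[19,4],[26,0],[34,5],[38,18],[50,0]]
[[4,1],[5,12],[7,18],[14,11],[19,4],[26,0],[34,5],[38,18],[50,0]]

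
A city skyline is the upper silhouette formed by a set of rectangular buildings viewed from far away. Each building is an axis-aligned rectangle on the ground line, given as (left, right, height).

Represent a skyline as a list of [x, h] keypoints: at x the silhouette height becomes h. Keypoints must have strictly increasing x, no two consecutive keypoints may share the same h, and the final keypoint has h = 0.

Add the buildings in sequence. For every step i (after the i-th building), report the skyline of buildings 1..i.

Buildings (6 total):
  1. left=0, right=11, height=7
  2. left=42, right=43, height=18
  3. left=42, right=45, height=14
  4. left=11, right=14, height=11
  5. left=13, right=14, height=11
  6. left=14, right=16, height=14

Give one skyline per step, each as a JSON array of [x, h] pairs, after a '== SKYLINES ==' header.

== SKYLINES ==
[[0,7],[11,0]]
[[0,7],[11,0],[42,18],[43,0]]
[[0,7],[11,0],[42,18],[43,14],[45,0]]
[[0,7],[11,11],[14,0],[42,18],[43,14],[45,0]]
[[0,7],[11,11],[14,0],[42,18],[43,14],[45,0]]
[[0,7],[11,11],[14,14],[16,0],[42,18],[43,14],[45,0]]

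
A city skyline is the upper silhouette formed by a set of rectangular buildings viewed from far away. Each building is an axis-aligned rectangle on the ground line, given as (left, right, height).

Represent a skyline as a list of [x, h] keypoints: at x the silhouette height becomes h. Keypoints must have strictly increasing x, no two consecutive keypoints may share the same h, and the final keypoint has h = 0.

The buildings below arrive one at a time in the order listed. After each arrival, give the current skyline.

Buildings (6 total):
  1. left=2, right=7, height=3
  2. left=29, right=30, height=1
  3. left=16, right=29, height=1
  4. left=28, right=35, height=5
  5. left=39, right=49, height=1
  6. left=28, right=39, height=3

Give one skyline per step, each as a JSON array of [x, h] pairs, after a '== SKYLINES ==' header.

== SKYLINES ==
[[2,3],[7,0]]
[[2,3],[7,0],[29,1],[30,0]]
[[2,3],[7,0],[16,1],[30,0]]
[[2,3],[7,0],[16,1],[28,5],[35,0]]
[[2,3],[7,0],[16,1],[28,5],[35,0],[39,1],[49,0]]
[[2,3],[7,0],[16,1],[28,5],[35,3],[39,1],[49,0]]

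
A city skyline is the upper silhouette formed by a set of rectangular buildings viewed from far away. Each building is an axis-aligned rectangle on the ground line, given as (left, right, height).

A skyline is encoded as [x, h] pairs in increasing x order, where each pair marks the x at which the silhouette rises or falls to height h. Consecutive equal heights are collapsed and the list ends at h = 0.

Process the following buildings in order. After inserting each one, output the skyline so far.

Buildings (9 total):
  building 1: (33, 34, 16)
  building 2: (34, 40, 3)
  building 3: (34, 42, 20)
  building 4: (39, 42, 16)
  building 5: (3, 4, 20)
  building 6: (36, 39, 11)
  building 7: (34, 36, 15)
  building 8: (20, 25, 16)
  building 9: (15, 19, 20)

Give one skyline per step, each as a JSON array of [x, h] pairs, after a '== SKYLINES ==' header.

== SKYLINES ==
[[33,16],[34,0]]
[[33,16],[34,3],[40,0]]
[[33,16],[34,20],[42,0]]
[[33,16],[34,20],[42,0]]
[[3,20],[4,0],[33,16],[34,20],[42,0]]
[[3,20],[4,0],[33,16],[34,20],[42,0]]
[[3,20],[4,0],[33,16],[34,20],[42,0]]
[[3,20],[4,0],[20,16],[25,0],[33,16],[34,20],[42,0]]
[[3,20],[4,0],[15,20],[19,0],[20,16],[25,0],[33,16],[34,20],[42,0]]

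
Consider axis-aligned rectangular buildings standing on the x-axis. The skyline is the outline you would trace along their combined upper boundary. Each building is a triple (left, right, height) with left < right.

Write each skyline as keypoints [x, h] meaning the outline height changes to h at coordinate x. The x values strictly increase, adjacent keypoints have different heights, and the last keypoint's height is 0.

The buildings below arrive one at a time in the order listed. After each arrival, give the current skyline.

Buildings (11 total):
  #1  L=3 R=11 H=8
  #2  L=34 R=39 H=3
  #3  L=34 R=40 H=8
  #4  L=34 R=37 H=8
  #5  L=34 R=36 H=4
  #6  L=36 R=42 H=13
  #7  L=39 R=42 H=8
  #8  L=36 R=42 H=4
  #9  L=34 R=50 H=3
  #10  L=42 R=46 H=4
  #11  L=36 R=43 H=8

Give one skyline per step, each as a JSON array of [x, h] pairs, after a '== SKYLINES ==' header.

== SKYLINES ==
[[3,8],[11,0]]
[[3,8],[11,0],[34,3],[39,0]]
[[3,8],[11,0],[34,8],[40,0]]
[[3,8],[11,0],[34,8],[40,0]]
[[3,8],[11,0],[34,8],[40,0]]
[[3,8],[11,0],[34,8],[36,13],[42,0]]
[[3,8],[11,0],[34,8],[36,13],[42,0]]
[[3,8],[11,0],[34,8],[36,13],[42,0]]
[[3,8],[11,0],[34,8],[36,13],[42,3],[50,0]]
[[3,8],[11,0],[34,8],[36,13],[42,4],[46,3],[50,0]]
[[3,8],[11,0],[34,8],[36,13],[42,8],[43,4],[46,3],[50,0]]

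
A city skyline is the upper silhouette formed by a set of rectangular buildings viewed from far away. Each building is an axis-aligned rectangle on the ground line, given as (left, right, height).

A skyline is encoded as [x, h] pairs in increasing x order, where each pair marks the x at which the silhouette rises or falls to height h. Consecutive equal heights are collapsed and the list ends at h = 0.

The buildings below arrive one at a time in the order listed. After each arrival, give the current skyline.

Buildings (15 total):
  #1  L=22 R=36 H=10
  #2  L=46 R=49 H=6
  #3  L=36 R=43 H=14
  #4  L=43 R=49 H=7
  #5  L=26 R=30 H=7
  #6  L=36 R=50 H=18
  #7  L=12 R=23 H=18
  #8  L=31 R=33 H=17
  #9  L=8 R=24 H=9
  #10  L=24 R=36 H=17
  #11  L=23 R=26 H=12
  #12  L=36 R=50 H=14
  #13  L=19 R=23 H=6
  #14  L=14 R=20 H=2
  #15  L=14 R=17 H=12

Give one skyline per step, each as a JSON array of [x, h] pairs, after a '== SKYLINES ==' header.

== SKYLINES ==
[[22,10],[36,0]]
[[22,10],[36,0],[46,6],[49,0]]
[[22,10],[36,14],[43,0],[46,6],[49,0]]
[[22,10],[36,14],[43,7],[49,0]]
[[22,10],[36,14],[43,7],[49,0]]
[[22,10],[36,18],[50,0]]
[[12,18],[23,10],[36,18],[50,0]]
[[12,18],[23,10],[31,17],[33,10],[36,18],[50,0]]
[[8,9],[12,18],[23,10],[31,17],[33,10],[36,18],[50,0]]
[[8,9],[12,18],[23,10],[24,17],[36,18],[50,0]]
[[8,9],[12,18],[23,12],[24,17],[36,18],[50,0]]
[[8,9],[12,18],[23,12],[24,17],[36,18],[50,0]]
[[8,9],[12,18],[23,12],[24,17],[36,18],[50,0]]
[[8,9],[12,18],[23,12],[24,17],[36,18],[50,0]]
[[8,9],[12,18],[23,12],[24,17],[36,18],[50,0]]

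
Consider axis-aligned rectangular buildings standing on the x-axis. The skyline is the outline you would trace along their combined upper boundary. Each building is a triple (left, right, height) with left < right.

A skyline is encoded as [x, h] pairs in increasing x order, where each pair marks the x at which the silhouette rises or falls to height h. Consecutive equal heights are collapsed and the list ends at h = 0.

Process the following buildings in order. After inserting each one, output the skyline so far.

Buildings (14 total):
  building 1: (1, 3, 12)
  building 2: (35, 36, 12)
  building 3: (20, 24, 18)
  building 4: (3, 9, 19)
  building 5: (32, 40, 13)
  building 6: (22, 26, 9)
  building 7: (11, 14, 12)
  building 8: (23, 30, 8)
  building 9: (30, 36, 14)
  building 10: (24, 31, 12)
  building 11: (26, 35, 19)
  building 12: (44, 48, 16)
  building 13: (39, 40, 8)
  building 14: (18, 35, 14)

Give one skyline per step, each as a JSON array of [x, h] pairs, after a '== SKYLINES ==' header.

== SKYLINES ==
[[1,12],[3,0]]
[[1,12],[3,0],[35,12],[36,0]]
[[1,12],[3,0],[20,18],[24,0],[35,12],[36,0]]
[[1,12],[3,19],[9,0],[20,18],[24,0],[35,12],[36,0]]
[[1,12],[3,19],[9,0],[20,18],[24,0],[32,13],[40,0]]
[[1,12],[3,19],[9,0],[20,18],[24,9],[26,0],[32,13],[40,0]]
[[1,12],[3,19],[9,0],[11,12],[14,0],[20,18],[24,9],[26,0],[32,13],[40,0]]
[[1,12],[3,19],[9,0],[11,12],[14,0],[20,18],[24,9],[26,8],[30,0],[32,13],[40,0]]
[[1,12],[3,19],[9,0],[11,12],[14,0],[20,18],[24,9],[26,8],[30,14],[36,13],[40,0]]
[[1,12],[3,19],[9,0],[11,12],[14,0],[20,18],[24,12],[30,14],[36,13],[40,0]]
[[1,12],[3,19],[9,0],[11,12],[14,0],[20,18],[24,12],[26,19],[35,14],[36,13],[40,0]]
[[1,12],[3,19],[9,0],[11,12],[14,0],[20,18],[24,12],[26,19],[35,14],[36,13],[40,0],[44,16],[48,0]]
[[1,12],[3,19],[9,0],[11,12],[14,0],[20,18],[24,12],[26,19],[35,14],[36,13],[40,0],[44,16],[48,0]]
[[1,12],[3,19],[9,0],[11,12],[14,0],[18,14],[20,18],[24,14],[26,19],[35,14],[36,13],[40,0],[44,16],[48,0]]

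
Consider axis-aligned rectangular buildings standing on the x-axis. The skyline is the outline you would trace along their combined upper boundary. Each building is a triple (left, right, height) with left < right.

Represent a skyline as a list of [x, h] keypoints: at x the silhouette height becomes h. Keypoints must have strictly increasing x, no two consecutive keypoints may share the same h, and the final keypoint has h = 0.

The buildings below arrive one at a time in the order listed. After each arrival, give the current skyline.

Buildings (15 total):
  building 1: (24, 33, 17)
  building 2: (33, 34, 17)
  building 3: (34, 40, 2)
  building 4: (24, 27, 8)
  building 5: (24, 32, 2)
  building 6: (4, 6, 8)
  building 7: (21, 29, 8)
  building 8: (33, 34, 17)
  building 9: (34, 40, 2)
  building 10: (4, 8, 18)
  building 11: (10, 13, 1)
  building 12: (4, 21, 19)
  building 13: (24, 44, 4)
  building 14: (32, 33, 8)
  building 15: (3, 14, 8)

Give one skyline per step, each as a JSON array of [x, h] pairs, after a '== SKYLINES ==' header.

== SKYLINES ==
[[24,17],[33,0]]
[[24,17],[34,0]]
[[24,17],[34,2],[40,0]]
[[24,17],[34,2],[40,0]]
[[24,17],[34,2],[40,0]]
[[4,8],[6,0],[24,17],[34,2],[40,0]]
[[4,8],[6,0],[21,8],[24,17],[34,2],[40,0]]
[[4,8],[6,0],[21,8],[24,17],[34,2],[40,0]]
[[4,8],[6,0],[21,8],[24,17],[34,2],[40,0]]
[[4,18],[8,0],[21,8],[24,17],[34,2],[40,0]]
[[4,18],[8,0],[10,1],[13,0],[21,8],[24,17],[34,2],[40,0]]
[[4,19],[21,8],[24,17],[34,2],[40,0]]
[[4,19],[21,8],[24,17],[34,4],[44,0]]
[[4,19],[21,8],[24,17],[34,4],[44,0]]
[[3,8],[4,19],[21,8],[24,17],[34,4],[44,0]]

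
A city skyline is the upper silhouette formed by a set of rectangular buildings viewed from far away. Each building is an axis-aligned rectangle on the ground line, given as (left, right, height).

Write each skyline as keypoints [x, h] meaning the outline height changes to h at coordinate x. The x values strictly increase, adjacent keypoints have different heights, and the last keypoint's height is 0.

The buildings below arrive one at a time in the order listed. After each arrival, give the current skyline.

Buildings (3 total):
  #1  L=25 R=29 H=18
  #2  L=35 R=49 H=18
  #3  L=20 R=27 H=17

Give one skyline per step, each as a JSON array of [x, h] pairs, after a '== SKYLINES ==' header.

== SKYLINES ==
[[25,18],[29,0]]
[[25,18],[29,0],[35,18],[49,0]]
[[20,17],[25,18],[29,0],[35,18],[49,0]]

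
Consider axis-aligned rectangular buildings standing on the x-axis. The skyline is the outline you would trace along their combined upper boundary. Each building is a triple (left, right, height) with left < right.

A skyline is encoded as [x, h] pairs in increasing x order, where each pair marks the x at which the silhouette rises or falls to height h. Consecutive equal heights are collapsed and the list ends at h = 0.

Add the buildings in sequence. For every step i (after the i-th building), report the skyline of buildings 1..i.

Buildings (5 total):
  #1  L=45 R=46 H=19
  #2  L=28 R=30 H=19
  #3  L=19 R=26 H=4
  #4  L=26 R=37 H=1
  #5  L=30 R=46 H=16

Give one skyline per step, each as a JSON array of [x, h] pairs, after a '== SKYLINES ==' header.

== SKYLINES ==
[[45,19],[46,0]]
[[28,19],[30,0],[45,19],[46,0]]
[[19,4],[26,0],[28,19],[30,0],[45,19],[46,0]]
[[19,4],[26,1],[28,19],[30,1],[37,0],[45,19],[46,0]]
[[19,4],[26,1],[28,19],[30,16],[45,19],[46,0]]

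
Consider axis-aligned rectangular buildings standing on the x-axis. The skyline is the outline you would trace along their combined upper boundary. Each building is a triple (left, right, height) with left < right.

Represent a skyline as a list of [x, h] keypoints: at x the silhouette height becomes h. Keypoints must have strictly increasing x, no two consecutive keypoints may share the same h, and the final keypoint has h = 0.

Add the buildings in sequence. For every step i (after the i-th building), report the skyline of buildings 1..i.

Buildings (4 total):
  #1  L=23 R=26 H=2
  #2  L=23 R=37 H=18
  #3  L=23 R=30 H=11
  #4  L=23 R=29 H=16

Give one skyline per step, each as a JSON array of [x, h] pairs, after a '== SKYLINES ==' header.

== SKYLINES ==
[[23,2],[26,0]]
[[23,18],[37,0]]
[[23,18],[37,0]]
[[23,18],[37,0]]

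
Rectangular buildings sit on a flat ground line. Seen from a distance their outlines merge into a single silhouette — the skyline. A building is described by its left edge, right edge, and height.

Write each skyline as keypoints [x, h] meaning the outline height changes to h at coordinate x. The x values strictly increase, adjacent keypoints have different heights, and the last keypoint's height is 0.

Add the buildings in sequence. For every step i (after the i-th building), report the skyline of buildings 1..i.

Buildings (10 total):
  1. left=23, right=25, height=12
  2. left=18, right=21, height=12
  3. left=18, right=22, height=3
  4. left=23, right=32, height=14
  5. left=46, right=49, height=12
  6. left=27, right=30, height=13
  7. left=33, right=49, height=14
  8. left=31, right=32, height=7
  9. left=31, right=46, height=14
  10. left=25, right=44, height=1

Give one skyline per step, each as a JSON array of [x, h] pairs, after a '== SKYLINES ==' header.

== SKYLINES ==
[[23,12],[25,0]]
[[18,12],[21,0],[23,12],[25,0]]
[[18,12],[21,3],[22,0],[23,12],[25,0]]
[[18,12],[21,3],[22,0],[23,14],[32,0]]
[[18,12],[21,3],[22,0],[23,14],[32,0],[46,12],[49,0]]
[[18,12],[21,3],[22,0],[23,14],[32,0],[46,12],[49,0]]
[[18,12],[21,3],[22,0],[23,14],[32,0],[33,14],[49,0]]
[[18,12],[21,3],[22,0],[23,14],[32,0],[33,14],[49,0]]
[[18,12],[21,3],[22,0],[23,14],[49,0]]
[[18,12],[21,3],[22,0],[23,14],[49,0]]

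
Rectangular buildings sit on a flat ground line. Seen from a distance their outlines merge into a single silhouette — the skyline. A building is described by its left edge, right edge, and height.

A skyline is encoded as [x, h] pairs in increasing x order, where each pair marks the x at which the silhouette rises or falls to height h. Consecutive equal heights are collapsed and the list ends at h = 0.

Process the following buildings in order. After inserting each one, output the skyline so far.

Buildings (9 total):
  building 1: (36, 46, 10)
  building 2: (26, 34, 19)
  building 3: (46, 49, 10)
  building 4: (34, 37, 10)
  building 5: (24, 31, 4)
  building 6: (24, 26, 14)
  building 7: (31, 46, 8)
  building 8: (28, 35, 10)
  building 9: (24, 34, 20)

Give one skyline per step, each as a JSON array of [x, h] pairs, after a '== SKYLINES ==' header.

== SKYLINES ==
[[36,10],[46,0]]
[[26,19],[34,0],[36,10],[46,0]]
[[26,19],[34,0],[36,10],[49,0]]
[[26,19],[34,10],[49,0]]
[[24,4],[26,19],[34,10],[49,0]]
[[24,14],[26,19],[34,10],[49,0]]
[[24,14],[26,19],[34,10],[49,0]]
[[24,14],[26,19],[34,10],[49,0]]
[[24,20],[34,10],[49,0]]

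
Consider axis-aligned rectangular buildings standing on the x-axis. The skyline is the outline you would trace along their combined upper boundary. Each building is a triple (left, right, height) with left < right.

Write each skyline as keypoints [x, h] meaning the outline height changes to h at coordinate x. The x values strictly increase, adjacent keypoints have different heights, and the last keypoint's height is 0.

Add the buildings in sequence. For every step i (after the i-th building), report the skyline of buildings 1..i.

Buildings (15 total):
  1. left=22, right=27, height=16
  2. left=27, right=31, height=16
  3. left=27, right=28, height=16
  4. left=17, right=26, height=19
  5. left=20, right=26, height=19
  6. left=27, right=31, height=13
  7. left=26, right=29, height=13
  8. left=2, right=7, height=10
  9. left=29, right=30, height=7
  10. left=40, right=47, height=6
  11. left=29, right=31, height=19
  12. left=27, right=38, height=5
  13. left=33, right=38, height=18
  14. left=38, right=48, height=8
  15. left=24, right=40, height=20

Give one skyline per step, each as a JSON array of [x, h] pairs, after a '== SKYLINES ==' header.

== SKYLINES ==
[[22,16],[27,0]]
[[22,16],[31,0]]
[[22,16],[31,0]]
[[17,19],[26,16],[31,0]]
[[17,19],[26,16],[31,0]]
[[17,19],[26,16],[31,0]]
[[17,19],[26,16],[31,0]]
[[2,10],[7,0],[17,19],[26,16],[31,0]]
[[2,10],[7,0],[17,19],[26,16],[31,0]]
[[2,10],[7,0],[17,19],[26,16],[31,0],[40,6],[47,0]]
[[2,10],[7,0],[17,19],[26,16],[29,19],[31,0],[40,6],[47,0]]
[[2,10],[7,0],[17,19],[26,16],[29,19],[31,5],[38,0],[40,6],[47,0]]
[[2,10],[7,0],[17,19],[26,16],[29,19],[31,5],[33,18],[38,0],[40,6],[47,0]]
[[2,10],[7,0],[17,19],[26,16],[29,19],[31,5],[33,18],[38,8],[48,0]]
[[2,10],[7,0],[17,19],[24,20],[40,8],[48,0]]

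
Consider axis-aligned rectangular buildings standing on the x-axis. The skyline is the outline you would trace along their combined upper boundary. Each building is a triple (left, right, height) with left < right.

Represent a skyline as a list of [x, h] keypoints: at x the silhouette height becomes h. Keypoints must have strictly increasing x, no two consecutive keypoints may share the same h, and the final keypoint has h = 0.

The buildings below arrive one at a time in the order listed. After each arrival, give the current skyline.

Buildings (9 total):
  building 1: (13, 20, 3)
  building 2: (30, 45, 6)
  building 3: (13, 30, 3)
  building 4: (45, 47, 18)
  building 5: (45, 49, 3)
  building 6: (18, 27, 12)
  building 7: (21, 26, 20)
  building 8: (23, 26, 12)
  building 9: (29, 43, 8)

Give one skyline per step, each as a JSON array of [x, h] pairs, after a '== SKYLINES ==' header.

== SKYLINES ==
[[13,3],[20,0]]
[[13,3],[20,0],[30,6],[45,0]]
[[13,3],[30,6],[45,0]]
[[13,3],[30,6],[45,18],[47,0]]
[[13,3],[30,6],[45,18],[47,3],[49,0]]
[[13,3],[18,12],[27,3],[30,6],[45,18],[47,3],[49,0]]
[[13,3],[18,12],[21,20],[26,12],[27,3],[30,6],[45,18],[47,3],[49,0]]
[[13,3],[18,12],[21,20],[26,12],[27,3],[30,6],[45,18],[47,3],[49,0]]
[[13,3],[18,12],[21,20],[26,12],[27,3],[29,8],[43,6],[45,18],[47,3],[49,0]]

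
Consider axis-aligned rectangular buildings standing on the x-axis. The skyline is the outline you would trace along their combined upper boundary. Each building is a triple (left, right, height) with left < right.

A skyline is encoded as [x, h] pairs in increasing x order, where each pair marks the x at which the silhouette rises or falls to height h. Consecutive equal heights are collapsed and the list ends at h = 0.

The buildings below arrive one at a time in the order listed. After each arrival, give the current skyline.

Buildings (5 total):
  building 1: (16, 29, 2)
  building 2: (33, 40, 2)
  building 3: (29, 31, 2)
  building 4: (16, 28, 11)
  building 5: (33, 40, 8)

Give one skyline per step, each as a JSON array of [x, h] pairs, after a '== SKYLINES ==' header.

== SKYLINES ==
[[16,2],[29,0]]
[[16,2],[29,0],[33,2],[40,0]]
[[16,2],[31,0],[33,2],[40,0]]
[[16,11],[28,2],[31,0],[33,2],[40,0]]
[[16,11],[28,2],[31,0],[33,8],[40,0]]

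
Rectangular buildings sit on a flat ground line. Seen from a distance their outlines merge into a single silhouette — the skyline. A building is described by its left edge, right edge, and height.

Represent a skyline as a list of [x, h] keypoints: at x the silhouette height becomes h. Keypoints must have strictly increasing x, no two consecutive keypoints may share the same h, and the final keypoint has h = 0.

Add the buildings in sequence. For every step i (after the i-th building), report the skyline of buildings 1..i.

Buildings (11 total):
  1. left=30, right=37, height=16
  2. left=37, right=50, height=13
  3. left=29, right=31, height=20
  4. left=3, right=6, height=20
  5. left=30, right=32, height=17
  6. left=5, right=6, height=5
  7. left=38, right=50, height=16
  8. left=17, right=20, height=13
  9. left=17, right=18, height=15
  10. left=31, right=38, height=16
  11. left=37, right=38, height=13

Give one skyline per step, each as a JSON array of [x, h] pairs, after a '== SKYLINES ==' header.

== SKYLINES ==
[[30,16],[37,0]]
[[30,16],[37,13],[50,0]]
[[29,20],[31,16],[37,13],[50,0]]
[[3,20],[6,0],[29,20],[31,16],[37,13],[50,0]]
[[3,20],[6,0],[29,20],[31,17],[32,16],[37,13],[50,0]]
[[3,20],[6,0],[29,20],[31,17],[32,16],[37,13],[50,0]]
[[3,20],[6,0],[29,20],[31,17],[32,16],[37,13],[38,16],[50,0]]
[[3,20],[6,0],[17,13],[20,0],[29,20],[31,17],[32,16],[37,13],[38,16],[50,0]]
[[3,20],[6,0],[17,15],[18,13],[20,0],[29,20],[31,17],[32,16],[37,13],[38,16],[50,0]]
[[3,20],[6,0],[17,15],[18,13],[20,0],[29,20],[31,17],[32,16],[50,0]]
[[3,20],[6,0],[17,15],[18,13],[20,0],[29,20],[31,17],[32,16],[50,0]]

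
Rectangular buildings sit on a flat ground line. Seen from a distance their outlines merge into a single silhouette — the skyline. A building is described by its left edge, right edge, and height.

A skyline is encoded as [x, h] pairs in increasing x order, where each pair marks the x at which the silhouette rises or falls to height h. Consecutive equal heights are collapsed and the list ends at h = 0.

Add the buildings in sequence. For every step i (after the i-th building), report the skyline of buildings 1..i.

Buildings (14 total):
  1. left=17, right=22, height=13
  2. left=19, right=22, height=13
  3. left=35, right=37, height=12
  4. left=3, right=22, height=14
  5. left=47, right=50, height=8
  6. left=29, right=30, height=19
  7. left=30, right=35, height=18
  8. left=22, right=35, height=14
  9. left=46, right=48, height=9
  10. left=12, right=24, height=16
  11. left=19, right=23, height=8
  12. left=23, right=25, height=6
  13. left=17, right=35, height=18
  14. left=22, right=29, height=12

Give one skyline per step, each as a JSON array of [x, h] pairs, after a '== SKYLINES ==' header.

== SKYLINES ==
[[17,13],[22,0]]
[[17,13],[22,0]]
[[17,13],[22,0],[35,12],[37,0]]
[[3,14],[22,0],[35,12],[37,0]]
[[3,14],[22,0],[35,12],[37,0],[47,8],[50,0]]
[[3,14],[22,0],[29,19],[30,0],[35,12],[37,0],[47,8],[50,0]]
[[3,14],[22,0],[29,19],[30,18],[35,12],[37,0],[47,8],[50,0]]
[[3,14],[29,19],[30,18],[35,12],[37,0],[47,8],[50,0]]
[[3,14],[29,19],[30,18],[35,12],[37,0],[46,9],[48,8],[50,0]]
[[3,14],[12,16],[24,14],[29,19],[30,18],[35,12],[37,0],[46,9],[48,8],[50,0]]
[[3,14],[12,16],[24,14],[29,19],[30,18],[35,12],[37,0],[46,9],[48,8],[50,0]]
[[3,14],[12,16],[24,14],[29,19],[30,18],[35,12],[37,0],[46,9],[48,8],[50,0]]
[[3,14],[12,16],[17,18],[29,19],[30,18],[35,12],[37,0],[46,9],[48,8],[50,0]]
[[3,14],[12,16],[17,18],[29,19],[30,18],[35,12],[37,0],[46,9],[48,8],[50,0]]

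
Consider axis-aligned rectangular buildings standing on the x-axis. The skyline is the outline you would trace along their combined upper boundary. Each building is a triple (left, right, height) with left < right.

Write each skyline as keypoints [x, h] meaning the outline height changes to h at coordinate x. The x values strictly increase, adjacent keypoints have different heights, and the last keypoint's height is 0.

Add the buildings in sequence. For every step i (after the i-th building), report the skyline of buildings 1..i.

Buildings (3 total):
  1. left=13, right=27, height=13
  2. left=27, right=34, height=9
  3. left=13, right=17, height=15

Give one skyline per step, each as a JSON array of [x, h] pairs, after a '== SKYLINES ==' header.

== SKYLINES ==
[[13,13],[27,0]]
[[13,13],[27,9],[34,0]]
[[13,15],[17,13],[27,9],[34,0]]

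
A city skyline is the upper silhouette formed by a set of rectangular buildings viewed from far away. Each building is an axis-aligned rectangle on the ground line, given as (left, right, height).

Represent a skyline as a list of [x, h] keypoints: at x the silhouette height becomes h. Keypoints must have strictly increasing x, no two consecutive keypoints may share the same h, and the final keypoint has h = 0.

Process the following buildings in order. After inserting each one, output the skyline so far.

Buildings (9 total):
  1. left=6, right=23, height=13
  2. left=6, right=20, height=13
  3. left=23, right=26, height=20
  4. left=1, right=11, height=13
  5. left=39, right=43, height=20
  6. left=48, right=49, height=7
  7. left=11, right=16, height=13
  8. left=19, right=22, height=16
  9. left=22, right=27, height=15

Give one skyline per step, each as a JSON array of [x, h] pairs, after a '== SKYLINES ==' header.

== SKYLINES ==
[[6,13],[23,0]]
[[6,13],[23,0]]
[[6,13],[23,20],[26,0]]
[[1,13],[23,20],[26,0]]
[[1,13],[23,20],[26,0],[39,20],[43,0]]
[[1,13],[23,20],[26,0],[39,20],[43,0],[48,7],[49,0]]
[[1,13],[23,20],[26,0],[39,20],[43,0],[48,7],[49,0]]
[[1,13],[19,16],[22,13],[23,20],[26,0],[39,20],[43,0],[48,7],[49,0]]
[[1,13],[19,16],[22,15],[23,20],[26,15],[27,0],[39,20],[43,0],[48,7],[49,0]]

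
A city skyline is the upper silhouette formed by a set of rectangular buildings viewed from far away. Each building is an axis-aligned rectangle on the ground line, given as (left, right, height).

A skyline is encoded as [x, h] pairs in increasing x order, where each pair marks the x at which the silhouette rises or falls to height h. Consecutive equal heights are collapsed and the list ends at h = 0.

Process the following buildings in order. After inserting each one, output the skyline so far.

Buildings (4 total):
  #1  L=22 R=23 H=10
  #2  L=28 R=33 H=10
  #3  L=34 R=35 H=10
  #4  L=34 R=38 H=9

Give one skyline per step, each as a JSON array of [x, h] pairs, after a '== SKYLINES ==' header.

== SKYLINES ==
[[22,10],[23,0]]
[[22,10],[23,0],[28,10],[33,0]]
[[22,10],[23,0],[28,10],[33,0],[34,10],[35,0]]
[[22,10],[23,0],[28,10],[33,0],[34,10],[35,9],[38,0]]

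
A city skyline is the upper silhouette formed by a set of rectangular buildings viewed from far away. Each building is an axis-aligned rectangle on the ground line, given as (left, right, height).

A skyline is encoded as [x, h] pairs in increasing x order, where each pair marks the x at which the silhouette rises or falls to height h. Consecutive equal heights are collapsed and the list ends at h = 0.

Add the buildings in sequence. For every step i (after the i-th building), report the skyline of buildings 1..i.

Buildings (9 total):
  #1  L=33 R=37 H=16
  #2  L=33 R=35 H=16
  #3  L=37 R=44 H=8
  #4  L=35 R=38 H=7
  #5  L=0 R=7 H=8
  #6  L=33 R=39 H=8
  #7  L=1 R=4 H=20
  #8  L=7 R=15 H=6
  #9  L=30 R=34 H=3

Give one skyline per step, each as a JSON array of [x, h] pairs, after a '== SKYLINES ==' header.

== SKYLINES ==
[[33,16],[37,0]]
[[33,16],[37,0]]
[[33,16],[37,8],[44,0]]
[[33,16],[37,8],[44,0]]
[[0,8],[7,0],[33,16],[37,8],[44,0]]
[[0,8],[7,0],[33,16],[37,8],[44,0]]
[[0,8],[1,20],[4,8],[7,0],[33,16],[37,8],[44,0]]
[[0,8],[1,20],[4,8],[7,6],[15,0],[33,16],[37,8],[44,0]]
[[0,8],[1,20],[4,8],[7,6],[15,0],[30,3],[33,16],[37,8],[44,0]]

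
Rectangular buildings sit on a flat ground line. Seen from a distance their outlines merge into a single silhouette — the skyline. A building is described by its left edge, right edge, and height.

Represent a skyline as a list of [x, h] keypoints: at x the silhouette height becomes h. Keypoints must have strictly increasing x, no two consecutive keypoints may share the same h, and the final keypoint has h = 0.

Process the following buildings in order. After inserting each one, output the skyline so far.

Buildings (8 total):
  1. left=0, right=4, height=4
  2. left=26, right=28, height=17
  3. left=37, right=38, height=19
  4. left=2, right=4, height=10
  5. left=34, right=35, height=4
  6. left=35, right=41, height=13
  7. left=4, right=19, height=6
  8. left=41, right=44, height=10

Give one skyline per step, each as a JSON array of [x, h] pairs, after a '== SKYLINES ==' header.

== SKYLINES ==
[[0,4],[4,0]]
[[0,4],[4,0],[26,17],[28,0]]
[[0,4],[4,0],[26,17],[28,0],[37,19],[38,0]]
[[0,4],[2,10],[4,0],[26,17],[28,0],[37,19],[38,0]]
[[0,4],[2,10],[4,0],[26,17],[28,0],[34,4],[35,0],[37,19],[38,0]]
[[0,4],[2,10],[4,0],[26,17],[28,0],[34,4],[35,13],[37,19],[38,13],[41,0]]
[[0,4],[2,10],[4,6],[19,0],[26,17],[28,0],[34,4],[35,13],[37,19],[38,13],[41,0]]
[[0,4],[2,10],[4,6],[19,0],[26,17],[28,0],[34,4],[35,13],[37,19],[38,13],[41,10],[44,0]]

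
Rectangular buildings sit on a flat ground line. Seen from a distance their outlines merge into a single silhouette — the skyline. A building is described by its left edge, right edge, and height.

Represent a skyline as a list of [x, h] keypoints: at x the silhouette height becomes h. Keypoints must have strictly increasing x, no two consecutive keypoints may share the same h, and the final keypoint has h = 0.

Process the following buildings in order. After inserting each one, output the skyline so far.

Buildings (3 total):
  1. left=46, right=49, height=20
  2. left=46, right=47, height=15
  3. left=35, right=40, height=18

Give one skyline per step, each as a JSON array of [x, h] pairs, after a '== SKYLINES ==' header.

== SKYLINES ==
[[46,20],[49,0]]
[[46,20],[49,0]]
[[35,18],[40,0],[46,20],[49,0]]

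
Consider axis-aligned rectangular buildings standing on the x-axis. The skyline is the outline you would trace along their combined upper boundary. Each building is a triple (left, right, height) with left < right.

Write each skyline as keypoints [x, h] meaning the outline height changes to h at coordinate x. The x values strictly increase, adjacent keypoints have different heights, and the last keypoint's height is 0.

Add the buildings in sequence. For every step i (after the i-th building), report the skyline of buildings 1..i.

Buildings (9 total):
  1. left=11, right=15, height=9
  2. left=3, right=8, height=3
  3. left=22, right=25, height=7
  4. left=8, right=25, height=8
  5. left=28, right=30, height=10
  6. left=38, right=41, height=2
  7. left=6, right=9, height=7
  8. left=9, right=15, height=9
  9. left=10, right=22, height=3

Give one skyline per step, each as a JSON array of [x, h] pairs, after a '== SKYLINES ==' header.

== SKYLINES ==
[[11,9],[15,0]]
[[3,3],[8,0],[11,9],[15,0]]
[[3,3],[8,0],[11,9],[15,0],[22,7],[25,0]]
[[3,3],[8,8],[11,9],[15,8],[25,0]]
[[3,3],[8,8],[11,9],[15,8],[25,0],[28,10],[30,0]]
[[3,3],[8,8],[11,9],[15,8],[25,0],[28,10],[30,0],[38,2],[41,0]]
[[3,3],[6,7],[8,8],[11,9],[15,8],[25,0],[28,10],[30,0],[38,2],[41,0]]
[[3,3],[6,7],[8,8],[9,9],[15,8],[25,0],[28,10],[30,0],[38,2],[41,0]]
[[3,3],[6,7],[8,8],[9,9],[15,8],[25,0],[28,10],[30,0],[38,2],[41,0]]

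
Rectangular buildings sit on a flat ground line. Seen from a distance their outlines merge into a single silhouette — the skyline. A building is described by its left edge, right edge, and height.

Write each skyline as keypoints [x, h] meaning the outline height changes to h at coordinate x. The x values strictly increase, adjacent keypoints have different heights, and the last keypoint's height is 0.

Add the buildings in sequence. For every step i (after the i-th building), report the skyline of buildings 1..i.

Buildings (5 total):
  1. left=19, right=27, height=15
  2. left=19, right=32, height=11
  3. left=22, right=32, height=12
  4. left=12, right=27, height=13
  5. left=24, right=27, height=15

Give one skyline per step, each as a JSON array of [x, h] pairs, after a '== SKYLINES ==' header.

== SKYLINES ==
[[19,15],[27,0]]
[[19,15],[27,11],[32,0]]
[[19,15],[27,12],[32,0]]
[[12,13],[19,15],[27,12],[32,0]]
[[12,13],[19,15],[27,12],[32,0]]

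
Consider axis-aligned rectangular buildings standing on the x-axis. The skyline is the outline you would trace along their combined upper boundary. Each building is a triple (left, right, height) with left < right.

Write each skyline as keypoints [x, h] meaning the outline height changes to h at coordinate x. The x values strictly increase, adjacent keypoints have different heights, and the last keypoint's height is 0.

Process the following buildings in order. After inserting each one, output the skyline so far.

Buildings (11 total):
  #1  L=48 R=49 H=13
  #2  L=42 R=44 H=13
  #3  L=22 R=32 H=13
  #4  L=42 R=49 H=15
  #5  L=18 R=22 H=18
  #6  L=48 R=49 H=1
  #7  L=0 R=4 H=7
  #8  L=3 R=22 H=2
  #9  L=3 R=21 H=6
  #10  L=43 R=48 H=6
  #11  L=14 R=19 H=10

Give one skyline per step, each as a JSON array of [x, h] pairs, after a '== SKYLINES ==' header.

== SKYLINES ==
[[48,13],[49,0]]
[[42,13],[44,0],[48,13],[49,0]]
[[22,13],[32,0],[42,13],[44,0],[48,13],[49,0]]
[[22,13],[32,0],[42,15],[49,0]]
[[18,18],[22,13],[32,0],[42,15],[49,0]]
[[18,18],[22,13],[32,0],[42,15],[49,0]]
[[0,7],[4,0],[18,18],[22,13],[32,0],[42,15],[49,0]]
[[0,7],[4,2],[18,18],[22,13],[32,0],[42,15],[49,0]]
[[0,7],[4,6],[18,18],[22,13],[32,0],[42,15],[49,0]]
[[0,7],[4,6],[18,18],[22,13],[32,0],[42,15],[49,0]]
[[0,7],[4,6],[14,10],[18,18],[22,13],[32,0],[42,15],[49,0]]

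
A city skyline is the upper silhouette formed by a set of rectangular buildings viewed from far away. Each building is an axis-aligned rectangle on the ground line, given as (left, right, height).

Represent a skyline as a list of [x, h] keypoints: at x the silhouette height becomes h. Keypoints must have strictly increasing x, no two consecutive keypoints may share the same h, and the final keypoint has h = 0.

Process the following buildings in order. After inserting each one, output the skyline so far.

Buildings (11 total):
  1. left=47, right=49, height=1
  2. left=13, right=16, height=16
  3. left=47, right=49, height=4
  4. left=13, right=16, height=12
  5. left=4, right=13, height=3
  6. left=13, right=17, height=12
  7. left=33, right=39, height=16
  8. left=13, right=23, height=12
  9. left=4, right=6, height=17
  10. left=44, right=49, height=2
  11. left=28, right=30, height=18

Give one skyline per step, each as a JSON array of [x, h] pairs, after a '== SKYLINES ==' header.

== SKYLINES ==
[[47,1],[49,0]]
[[13,16],[16,0],[47,1],[49,0]]
[[13,16],[16,0],[47,4],[49,0]]
[[13,16],[16,0],[47,4],[49,0]]
[[4,3],[13,16],[16,0],[47,4],[49,0]]
[[4,3],[13,16],[16,12],[17,0],[47,4],[49,0]]
[[4,3],[13,16],[16,12],[17,0],[33,16],[39,0],[47,4],[49,0]]
[[4,3],[13,16],[16,12],[23,0],[33,16],[39,0],[47,4],[49,0]]
[[4,17],[6,3],[13,16],[16,12],[23,0],[33,16],[39,0],[47,4],[49,0]]
[[4,17],[6,3],[13,16],[16,12],[23,0],[33,16],[39,0],[44,2],[47,4],[49,0]]
[[4,17],[6,3],[13,16],[16,12],[23,0],[28,18],[30,0],[33,16],[39,0],[44,2],[47,4],[49,0]]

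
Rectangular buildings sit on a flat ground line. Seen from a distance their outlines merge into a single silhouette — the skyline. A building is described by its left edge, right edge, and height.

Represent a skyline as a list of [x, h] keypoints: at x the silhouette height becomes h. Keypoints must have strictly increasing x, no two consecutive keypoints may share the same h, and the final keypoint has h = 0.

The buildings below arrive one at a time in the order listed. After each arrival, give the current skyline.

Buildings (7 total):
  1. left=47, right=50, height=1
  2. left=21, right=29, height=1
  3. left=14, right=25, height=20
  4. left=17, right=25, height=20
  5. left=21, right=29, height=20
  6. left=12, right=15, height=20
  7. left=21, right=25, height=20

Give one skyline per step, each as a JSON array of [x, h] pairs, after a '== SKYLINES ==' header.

== SKYLINES ==
[[47,1],[50,0]]
[[21,1],[29,0],[47,1],[50,0]]
[[14,20],[25,1],[29,0],[47,1],[50,0]]
[[14,20],[25,1],[29,0],[47,1],[50,0]]
[[14,20],[29,0],[47,1],[50,0]]
[[12,20],[29,0],[47,1],[50,0]]
[[12,20],[29,0],[47,1],[50,0]]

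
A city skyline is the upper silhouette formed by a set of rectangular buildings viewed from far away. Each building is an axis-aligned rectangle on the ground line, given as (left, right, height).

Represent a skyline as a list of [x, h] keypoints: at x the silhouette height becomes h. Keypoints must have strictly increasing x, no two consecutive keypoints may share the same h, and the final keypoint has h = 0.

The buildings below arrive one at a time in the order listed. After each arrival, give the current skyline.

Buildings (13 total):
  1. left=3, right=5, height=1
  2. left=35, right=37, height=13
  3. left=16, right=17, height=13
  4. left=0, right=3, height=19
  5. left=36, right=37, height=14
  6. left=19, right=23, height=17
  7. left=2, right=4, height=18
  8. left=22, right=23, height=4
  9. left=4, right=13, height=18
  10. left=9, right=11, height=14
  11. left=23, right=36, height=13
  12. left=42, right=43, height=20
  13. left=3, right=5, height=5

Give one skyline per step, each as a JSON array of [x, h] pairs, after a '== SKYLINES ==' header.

== SKYLINES ==
[[3,1],[5,0]]
[[3,1],[5,0],[35,13],[37,0]]
[[3,1],[5,0],[16,13],[17,0],[35,13],[37,0]]
[[0,19],[3,1],[5,0],[16,13],[17,0],[35,13],[37,0]]
[[0,19],[3,1],[5,0],[16,13],[17,0],[35,13],[36,14],[37,0]]
[[0,19],[3,1],[5,0],[16,13],[17,0],[19,17],[23,0],[35,13],[36,14],[37,0]]
[[0,19],[3,18],[4,1],[5,0],[16,13],[17,0],[19,17],[23,0],[35,13],[36,14],[37,0]]
[[0,19],[3,18],[4,1],[5,0],[16,13],[17,0],[19,17],[23,0],[35,13],[36,14],[37,0]]
[[0,19],[3,18],[13,0],[16,13],[17,0],[19,17],[23,0],[35,13],[36,14],[37,0]]
[[0,19],[3,18],[13,0],[16,13],[17,0],[19,17],[23,0],[35,13],[36,14],[37,0]]
[[0,19],[3,18],[13,0],[16,13],[17,0],[19,17],[23,13],[36,14],[37,0]]
[[0,19],[3,18],[13,0],[16,13],[17,0],[19,17],[23,13],[36,14],[37,0],[42,20],[43,0]]
[[0,19],[3,18],[13,0],[16,13],[17,0],[19,17],[23,13],[36,14],[37,0],[42,20],[43,0]]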